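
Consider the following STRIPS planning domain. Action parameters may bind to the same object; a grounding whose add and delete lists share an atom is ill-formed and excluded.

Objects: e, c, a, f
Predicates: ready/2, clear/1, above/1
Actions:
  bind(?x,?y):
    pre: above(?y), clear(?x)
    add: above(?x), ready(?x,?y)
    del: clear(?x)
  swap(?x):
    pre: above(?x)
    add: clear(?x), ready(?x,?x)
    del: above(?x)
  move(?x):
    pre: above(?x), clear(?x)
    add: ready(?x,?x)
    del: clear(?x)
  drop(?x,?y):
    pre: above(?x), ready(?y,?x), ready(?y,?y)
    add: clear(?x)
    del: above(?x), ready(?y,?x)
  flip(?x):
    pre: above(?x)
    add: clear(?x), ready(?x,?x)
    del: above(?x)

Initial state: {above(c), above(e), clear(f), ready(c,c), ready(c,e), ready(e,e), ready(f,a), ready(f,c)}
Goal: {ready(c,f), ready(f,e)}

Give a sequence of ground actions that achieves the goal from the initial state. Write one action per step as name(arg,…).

1. bind(f,e)  →  {above(c), above(e), above(f), ready(c,c), ready(c,e), ready(e,e), ready(f,a), ready(f,c), ready(f,e)}
2. swap(c)  →  {above(e), above(f), clear(c), ready(c,c), ready(c,e), ready(e,e), ready(f,a), ready(f,c), ready(f,e)}
3. bind(c,f)  →  {above(c), above(e), above(f), ready(c,c), ready(c,e), ready(c,f), ready(e,e), ready(f,a), ready(f,c), ready(f,e)}

bind(f,e); swap(c); bind(c,f)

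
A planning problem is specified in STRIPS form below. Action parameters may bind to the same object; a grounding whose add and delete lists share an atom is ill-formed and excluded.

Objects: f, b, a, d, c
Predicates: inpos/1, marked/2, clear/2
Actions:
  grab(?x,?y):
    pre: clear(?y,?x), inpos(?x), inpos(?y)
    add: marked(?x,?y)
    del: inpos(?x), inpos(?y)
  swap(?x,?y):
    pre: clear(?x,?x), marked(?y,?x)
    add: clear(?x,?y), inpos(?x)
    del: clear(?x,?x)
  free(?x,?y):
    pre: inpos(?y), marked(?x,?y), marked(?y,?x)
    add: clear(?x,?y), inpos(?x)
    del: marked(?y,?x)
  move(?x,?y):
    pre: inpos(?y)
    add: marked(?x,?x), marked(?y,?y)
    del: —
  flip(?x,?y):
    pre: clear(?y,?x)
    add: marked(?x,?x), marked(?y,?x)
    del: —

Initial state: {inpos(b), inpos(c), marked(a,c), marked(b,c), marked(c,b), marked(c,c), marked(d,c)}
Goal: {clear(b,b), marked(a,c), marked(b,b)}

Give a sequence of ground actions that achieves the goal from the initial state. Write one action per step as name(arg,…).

move(f,b); free(b,b); grab(b,b)

1. move(f,b)  →  {inpos(b), inpos(c), marked(a,c), marked(b,b), marked(b,c), marked(c,b), marked(c,c), marked(d,c), marked(f,f)}
2. free(b,b)  →  {clear(b,b), inpos(b), inpos(c), marked(a,c), marked(b,c), marked(c,b), marked(c,c), marked(d,c), marked(f,f)}
3. grab(b,b)  →  {clear(b,b), inpos(c), marked(a,c), marked(b,b), marked(b,c), marked(c,b), marked(c,c), marked(d,c), marked(f,f)}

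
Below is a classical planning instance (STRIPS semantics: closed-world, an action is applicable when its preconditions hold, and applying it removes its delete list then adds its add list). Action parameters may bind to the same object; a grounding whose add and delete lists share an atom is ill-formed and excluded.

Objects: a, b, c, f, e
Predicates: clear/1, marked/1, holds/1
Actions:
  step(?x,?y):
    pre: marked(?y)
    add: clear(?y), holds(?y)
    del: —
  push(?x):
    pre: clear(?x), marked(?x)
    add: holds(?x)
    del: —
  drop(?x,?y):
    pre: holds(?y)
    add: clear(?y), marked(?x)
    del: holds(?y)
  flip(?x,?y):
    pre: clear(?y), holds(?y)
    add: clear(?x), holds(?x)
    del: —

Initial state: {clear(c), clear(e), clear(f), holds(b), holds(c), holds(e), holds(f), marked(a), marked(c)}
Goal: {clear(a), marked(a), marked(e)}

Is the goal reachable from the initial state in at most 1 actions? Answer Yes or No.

1. step(a,a)  →  {clear(a), clear(c), clear(e), clear(f), holds(a), holds(b), holds(c), holds(e), holds(f), marked(a), marked(c)}
2. drop(e,a)  →  {clear(a), clear(c), clear(e), clear(f), holds(b), holds(c), holds(e), holds(f), marked(a), marked(c), marked(e)}
optimal plan length = 2; 2 > 1

No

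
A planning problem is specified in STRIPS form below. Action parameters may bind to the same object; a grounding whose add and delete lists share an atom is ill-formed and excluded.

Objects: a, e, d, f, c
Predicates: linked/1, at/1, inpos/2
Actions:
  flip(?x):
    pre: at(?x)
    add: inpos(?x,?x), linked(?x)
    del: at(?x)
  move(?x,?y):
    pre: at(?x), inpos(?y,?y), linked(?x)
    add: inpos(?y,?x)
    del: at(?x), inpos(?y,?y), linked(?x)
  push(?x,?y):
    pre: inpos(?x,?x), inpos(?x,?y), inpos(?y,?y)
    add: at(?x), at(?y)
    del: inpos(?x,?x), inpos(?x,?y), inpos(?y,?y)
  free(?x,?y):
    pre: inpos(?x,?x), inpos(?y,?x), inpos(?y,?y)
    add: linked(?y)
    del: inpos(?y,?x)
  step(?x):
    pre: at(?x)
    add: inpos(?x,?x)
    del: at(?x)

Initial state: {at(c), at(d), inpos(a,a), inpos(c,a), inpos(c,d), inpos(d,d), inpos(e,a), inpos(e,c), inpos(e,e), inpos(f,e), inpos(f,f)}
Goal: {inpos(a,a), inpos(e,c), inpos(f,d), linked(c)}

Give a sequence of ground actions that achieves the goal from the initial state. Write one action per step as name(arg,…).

1. flip(c)  →  {at(d), inpos(a,a), inpos(c,a), inpos(c,c), inpos(c,d), inpos(d,d), inpos(e,a), inpos(e,c), inpos(e,e), inpos(f,e), inpos(f,f), linked(c)}
2. free(d,d)  →  {at(d), inpos(a,a), inpos(c,a), inpos(c,c), inpos(c,d), inpos(e,a), inpos(e,c), inpos(e,e), inpos(f,e), inpos(f,f), linked(c), linked(d)}
3. move(d,f)  →  {inpos(a,a), inpos(c,a), inpos(c,c), inpos(c,d), inpos(e,a), inpos(e,c), inpos(e,e), inpos(f,d), inpos(f,e), linked(c)}

flip(c); free(d,d); move(d,f)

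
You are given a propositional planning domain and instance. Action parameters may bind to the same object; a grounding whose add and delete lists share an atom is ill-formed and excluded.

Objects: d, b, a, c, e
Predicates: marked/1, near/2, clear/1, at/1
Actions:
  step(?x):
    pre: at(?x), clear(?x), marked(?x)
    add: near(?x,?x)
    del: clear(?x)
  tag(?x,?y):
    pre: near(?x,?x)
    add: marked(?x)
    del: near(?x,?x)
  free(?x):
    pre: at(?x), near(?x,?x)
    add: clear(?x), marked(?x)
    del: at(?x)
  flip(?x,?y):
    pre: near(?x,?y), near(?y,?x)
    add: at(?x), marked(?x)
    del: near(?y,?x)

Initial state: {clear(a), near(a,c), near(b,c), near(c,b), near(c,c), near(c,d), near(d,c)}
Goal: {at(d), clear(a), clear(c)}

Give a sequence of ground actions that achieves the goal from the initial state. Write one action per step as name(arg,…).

1. flip(d,c)  →  {at(d), clear(a), marked(d), near(a,c), near(b,c), near(c,b), near(c,c), near(d,c)}
2. flip(c,b)  →  {at(c), at(d), clear(a), marked(c), marked(d), near(a,c), near(c,b), near(c,c), near(d,c)}
3. free(c)  →  {at(d), clear(a), clear(c), marked(c), marked(d), near(a,c), near(c,b), near(c,c), near(d,c)}

flip(d,c); flip(c,b); free(c)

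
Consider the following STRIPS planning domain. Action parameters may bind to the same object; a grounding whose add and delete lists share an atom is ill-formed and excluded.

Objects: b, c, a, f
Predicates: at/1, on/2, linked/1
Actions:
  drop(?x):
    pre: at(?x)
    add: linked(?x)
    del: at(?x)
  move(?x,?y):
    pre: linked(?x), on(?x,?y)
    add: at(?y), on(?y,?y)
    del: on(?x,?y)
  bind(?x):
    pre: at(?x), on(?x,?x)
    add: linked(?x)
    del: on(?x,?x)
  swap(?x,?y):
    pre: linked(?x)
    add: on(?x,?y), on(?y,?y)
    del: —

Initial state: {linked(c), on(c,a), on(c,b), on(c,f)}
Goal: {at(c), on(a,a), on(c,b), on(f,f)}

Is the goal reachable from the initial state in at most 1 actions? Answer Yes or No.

1. move(c,a)  →  {at(a), linked(c), on(a,a), on(c,b), on(c,f)}
2. drop(a)  →  {linked(a), linked(c), on(a,a), on(c,b), on(c,f)}
3. move(c,f)  →  {at(f), linked(a), linked(c), on(a,a), on(c,b), on(f,f)}
4. swap(a,c)  →  {at(f), linked(a), linked(c), on(a,a), on(a,c), on(c,b), on(c,c), on(f,f)}
5. move(a,c)  →  {at(c), at(f), linked(a), linked(c), on(a,a), on(c,b), on(c,c), on(f,f)}
optimal plan length = 5; 5 > 1

No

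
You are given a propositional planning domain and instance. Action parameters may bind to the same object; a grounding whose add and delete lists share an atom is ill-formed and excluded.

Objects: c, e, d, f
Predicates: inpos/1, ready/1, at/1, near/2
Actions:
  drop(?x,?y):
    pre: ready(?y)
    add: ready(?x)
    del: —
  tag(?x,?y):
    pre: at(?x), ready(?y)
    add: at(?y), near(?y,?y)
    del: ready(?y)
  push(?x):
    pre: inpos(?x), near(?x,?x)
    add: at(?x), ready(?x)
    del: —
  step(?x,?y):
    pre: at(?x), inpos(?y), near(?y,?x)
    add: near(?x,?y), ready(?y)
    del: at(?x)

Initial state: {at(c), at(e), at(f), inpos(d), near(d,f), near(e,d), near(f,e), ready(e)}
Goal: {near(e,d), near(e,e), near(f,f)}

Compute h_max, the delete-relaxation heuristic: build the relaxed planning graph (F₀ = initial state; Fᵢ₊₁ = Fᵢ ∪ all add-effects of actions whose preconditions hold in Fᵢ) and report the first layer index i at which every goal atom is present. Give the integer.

F0 = init (8 atoms)
F1 = F0 ∪ {near(e,e), near(f,d), ready(c), ready(d), ready(f)}  (13 atoms)
F2 = F1 ∪ {at(d), near(c,c), near(d,d), near(f,f)}  (17 atoms)
goal ⊆ F2  ⇒  h_max = 2

2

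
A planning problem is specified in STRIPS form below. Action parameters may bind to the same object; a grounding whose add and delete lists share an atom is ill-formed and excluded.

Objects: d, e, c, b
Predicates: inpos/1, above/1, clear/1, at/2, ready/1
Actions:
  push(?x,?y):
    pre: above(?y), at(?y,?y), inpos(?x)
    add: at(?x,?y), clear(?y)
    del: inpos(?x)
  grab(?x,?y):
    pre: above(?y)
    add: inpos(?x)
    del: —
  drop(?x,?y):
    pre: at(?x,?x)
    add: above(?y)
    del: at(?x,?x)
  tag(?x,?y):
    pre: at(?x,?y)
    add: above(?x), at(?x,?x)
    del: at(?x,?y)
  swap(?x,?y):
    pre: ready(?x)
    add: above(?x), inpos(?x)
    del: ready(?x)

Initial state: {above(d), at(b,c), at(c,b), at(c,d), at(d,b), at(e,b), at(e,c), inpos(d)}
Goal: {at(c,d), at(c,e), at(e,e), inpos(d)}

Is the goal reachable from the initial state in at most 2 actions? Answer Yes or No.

1. grab(c,d)  →  {above(d), at(b,c), at(c,b), at(c,d), at(d,b), at(e,b), at(e,c), inpos(c), inpos(d)}
2. tag(e,c)  →  {above(d), above(e), at(b,c), at(c,b), at(c,d), at(d,b), at(e,b), at(e,e), inpos(c), inpos(d)}
3. push(c,e)  →  {above(d), above(e), at(b,c), at(c,b), at(c,d), at(c,e), at(d,b), at(e,b), at(e,e), clear(e), inpos(d)}
optimal plan length = 3; 3 > 2

No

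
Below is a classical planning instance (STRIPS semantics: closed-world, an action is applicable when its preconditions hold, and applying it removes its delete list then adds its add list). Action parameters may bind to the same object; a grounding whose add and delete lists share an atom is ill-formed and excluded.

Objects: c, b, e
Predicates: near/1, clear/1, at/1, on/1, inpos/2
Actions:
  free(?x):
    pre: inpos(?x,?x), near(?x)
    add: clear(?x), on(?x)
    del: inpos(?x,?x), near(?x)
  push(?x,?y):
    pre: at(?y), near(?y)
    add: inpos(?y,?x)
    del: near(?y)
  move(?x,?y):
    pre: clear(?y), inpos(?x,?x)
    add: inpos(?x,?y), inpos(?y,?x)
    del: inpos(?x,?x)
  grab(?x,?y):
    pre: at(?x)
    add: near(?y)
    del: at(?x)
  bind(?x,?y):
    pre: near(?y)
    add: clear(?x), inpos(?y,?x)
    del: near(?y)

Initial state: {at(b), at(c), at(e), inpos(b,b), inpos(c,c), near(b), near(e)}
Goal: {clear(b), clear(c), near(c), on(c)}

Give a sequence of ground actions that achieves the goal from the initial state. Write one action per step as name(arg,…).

free(b); grab(c,c); free(c); grab(b,c)

1. free(b)  →  {at(b), at(c), at(e), clear(b), inpos(c,c), near(e), on(b)}
2. grab(c,c)  →  {at(b), at(e), clear(b), inpos(c,c), near(c), near(e), on(b)}
3. free(c)  →  {at(b), at(e), clear(b), clear(c), near(e), on(b), on(c)}
4. grab(b,c)  →  {at(e), clear(b), clear(c), near(c), near(e), on(b), on(c)}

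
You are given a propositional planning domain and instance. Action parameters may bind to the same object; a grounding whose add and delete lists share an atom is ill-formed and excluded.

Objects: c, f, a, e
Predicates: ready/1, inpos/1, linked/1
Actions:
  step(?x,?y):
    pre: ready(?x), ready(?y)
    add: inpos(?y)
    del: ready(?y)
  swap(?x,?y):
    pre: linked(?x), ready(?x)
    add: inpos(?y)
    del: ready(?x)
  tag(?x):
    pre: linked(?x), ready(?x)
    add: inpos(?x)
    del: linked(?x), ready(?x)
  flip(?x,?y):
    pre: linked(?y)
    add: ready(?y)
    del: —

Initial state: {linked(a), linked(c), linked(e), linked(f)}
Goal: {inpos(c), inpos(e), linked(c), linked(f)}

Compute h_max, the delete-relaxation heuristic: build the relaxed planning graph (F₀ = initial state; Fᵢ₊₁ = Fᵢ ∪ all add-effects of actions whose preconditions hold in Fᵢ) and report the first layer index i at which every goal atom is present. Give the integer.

2

F0 = init (4 atoms)
F1 = F0 ∪ {ready(a), ready(c), ready(e), ready(f)}  (8 atoms)
F2 = F1 ∪ {inpos(a), inpos(c), inpos(e), inpos(f)}  (12 atoms)
goal ⊆ F2  ⇒  h_max = 2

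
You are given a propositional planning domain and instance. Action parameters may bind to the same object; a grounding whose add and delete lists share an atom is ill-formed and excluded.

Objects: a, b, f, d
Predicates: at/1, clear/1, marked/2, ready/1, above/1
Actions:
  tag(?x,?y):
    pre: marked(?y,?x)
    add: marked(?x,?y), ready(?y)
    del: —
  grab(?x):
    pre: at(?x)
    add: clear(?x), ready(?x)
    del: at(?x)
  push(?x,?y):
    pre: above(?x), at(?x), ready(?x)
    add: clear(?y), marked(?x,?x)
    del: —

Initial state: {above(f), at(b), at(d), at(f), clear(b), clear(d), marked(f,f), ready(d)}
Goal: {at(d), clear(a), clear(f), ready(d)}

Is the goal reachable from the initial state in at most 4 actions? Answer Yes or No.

1. tag(f,f)  →  {above(f), at(b), at(d), at(f), clear(b), clear(d), marked(f,f), ready(d), ready(f)}
2. push(f,a)  →  {above(f), at(b), at(d), at(f), clear(a), clear(b), clear(d), marked(f,f), ready(d), ready(f)}
3. grab(f)  →  {above(f), at(b), at(d), clear(a), clear(b), clear(d), clear(f), marked(f,f), ready(d), ready(f)}
optimal plan length = 3; 3 ≤ 4

Yes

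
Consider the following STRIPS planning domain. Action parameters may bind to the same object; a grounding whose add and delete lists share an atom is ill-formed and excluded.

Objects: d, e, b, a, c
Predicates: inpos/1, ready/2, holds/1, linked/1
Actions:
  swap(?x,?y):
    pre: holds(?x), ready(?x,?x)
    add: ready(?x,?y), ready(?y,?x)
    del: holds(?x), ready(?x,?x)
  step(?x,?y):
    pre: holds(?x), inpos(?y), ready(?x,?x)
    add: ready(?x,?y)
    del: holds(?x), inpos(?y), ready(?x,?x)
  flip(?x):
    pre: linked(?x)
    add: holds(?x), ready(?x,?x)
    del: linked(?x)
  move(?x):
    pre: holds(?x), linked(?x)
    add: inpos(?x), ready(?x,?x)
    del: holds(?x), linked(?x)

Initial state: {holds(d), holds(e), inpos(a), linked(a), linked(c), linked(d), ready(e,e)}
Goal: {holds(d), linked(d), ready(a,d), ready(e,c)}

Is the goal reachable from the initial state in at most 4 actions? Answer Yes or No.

1. swap(e,c)  →  {holds(d), inpos(a), linked(a), linked(c), linked(d), ready(c,e), ready(e,c)}
2. flip(a)  →  {holds(a), holds(d), inpos(a), linked(c), linked(d), ready(a,a), ready(c,e), ready(e,c)}
3. swap(a,d)  →  {holds(d), inpos(a), linked(c), linked(d), ready(a,d), ready(c,e), ready(d,a), ready(e,c)}
optimal plan length = 3; 3 ≤ 4

Yes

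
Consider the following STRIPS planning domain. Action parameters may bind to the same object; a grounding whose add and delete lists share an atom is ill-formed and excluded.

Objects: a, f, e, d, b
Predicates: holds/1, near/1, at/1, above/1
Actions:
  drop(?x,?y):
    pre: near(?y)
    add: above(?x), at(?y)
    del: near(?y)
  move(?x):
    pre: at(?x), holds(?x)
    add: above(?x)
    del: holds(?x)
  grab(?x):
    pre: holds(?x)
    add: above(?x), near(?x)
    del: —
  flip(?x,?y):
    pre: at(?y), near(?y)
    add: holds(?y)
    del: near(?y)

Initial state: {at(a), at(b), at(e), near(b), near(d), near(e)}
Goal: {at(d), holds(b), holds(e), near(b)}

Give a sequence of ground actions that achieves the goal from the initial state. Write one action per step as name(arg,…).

1. drop(a,d)  →  {above(a), at(a), at(b), at(d), at(e), near(b), near(e)}
2. flip(a,e)  →  {above(a), at(a), at(b), at(d), at(e), holds(e), near(b)}
3. flip(a,b)  →  {above(a), at(a), at(b), at(d), at(e), holds(b), holds(e)}
4. grab(b)  →  {above(a), above(b), at(a), at(b), at(d), at(e), holds(b), holds(e), near(b)}

drop(a,d); flip(a,e); flip(a,b); grab(b)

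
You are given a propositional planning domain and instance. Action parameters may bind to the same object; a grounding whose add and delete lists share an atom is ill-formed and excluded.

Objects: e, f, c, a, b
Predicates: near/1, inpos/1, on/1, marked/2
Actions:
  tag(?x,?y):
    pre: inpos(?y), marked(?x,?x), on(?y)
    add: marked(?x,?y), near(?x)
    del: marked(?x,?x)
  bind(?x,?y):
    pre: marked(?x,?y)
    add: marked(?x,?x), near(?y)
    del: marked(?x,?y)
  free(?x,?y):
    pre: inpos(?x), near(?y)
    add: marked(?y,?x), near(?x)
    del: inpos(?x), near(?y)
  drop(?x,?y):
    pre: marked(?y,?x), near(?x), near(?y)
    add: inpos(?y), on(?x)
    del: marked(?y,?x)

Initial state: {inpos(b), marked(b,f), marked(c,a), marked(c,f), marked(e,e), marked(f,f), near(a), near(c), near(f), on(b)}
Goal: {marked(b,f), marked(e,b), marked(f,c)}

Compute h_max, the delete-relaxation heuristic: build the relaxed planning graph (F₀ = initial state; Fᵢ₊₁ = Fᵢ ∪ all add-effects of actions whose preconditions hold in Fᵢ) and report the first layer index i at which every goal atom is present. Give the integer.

2

F0 = init (10 atoms)
F1 = F0 ∪ {inpos(c), inpos(f), marked(a,b), marked(b,b), marked(c,b), marked(c,c), marked(e,b), marked(f,b), near(b), near(e), on(a), on(f)}  (22 atoms)
F2 = F1 ∪ {inpos(a), inpos(e), marked(a,a), marked(a,c), marked(a,f), marked(b,c), marked(e,c), marked(e,f), marked(f,c), on(c), on(e)}  (33 atoms)
goal ⊆ F2  ⇒  h_max = 2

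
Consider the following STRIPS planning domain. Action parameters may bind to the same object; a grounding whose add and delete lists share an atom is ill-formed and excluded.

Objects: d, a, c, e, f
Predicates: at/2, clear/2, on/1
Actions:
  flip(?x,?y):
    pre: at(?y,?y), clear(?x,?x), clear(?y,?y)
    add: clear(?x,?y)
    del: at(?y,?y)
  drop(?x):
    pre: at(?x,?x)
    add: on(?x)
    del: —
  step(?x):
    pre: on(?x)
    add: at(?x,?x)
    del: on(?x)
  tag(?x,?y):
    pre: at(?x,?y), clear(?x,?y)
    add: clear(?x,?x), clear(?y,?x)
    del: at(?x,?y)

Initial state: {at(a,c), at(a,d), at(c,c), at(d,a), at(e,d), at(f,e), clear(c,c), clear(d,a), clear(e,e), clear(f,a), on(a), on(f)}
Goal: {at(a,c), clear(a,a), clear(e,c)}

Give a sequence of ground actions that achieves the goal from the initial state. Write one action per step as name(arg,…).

1. flip(e,c)  →  {at(a,c), at(a,d), at(d,a), at(e,d), at(f,e), clear(c,c), clear(d,a), clear(e,c), clear(e,e), clear(f,a), on(a), on(f)}
2. tag(d,a)  →  {at(a,c), at(a,d), at(e,d), at(f,e), clear(a,d), clear(c,c), clear(d,a), clear(d,d), clear(e,c), clear(e,e), clear(f,a), on(a), on(f)}
3. tag(a,d)  →  {at(a,c), at(e,d), at(f,e), clear(a,a), clear(a,d), clear(c,c), clear(d,a), clear(d,d), clear(e,c), clear(e,e), clear(f,a), on(a), on(f)}

flip(e,c); tag(d,a); tag(a,d)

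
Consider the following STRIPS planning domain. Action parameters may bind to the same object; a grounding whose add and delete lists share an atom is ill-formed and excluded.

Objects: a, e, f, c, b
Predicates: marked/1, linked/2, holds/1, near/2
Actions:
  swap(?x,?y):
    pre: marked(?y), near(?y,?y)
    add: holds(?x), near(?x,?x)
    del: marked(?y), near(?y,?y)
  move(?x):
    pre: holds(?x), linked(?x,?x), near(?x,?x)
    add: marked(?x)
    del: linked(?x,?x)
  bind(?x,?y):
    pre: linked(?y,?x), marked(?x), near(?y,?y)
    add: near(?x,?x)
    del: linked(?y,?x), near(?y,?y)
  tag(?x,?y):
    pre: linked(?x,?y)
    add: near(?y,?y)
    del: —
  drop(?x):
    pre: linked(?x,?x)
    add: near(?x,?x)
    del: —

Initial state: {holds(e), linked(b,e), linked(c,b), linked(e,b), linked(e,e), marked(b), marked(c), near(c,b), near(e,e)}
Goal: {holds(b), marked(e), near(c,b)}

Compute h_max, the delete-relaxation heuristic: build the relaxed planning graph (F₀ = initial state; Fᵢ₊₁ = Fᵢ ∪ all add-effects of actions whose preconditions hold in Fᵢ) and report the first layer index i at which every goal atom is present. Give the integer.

F0 = init (9 atoms)
F1 = F0 ∪ {marked(e), near(b,b)}  (11 atoms)
F2 = F1 ∪ {holds(a), holds(b), holds(c), holds(f), near(a,a), near(c,c), near(f,f)}  (18 atoms)
goal ⊆ F2  ⇒  h_max = 2

2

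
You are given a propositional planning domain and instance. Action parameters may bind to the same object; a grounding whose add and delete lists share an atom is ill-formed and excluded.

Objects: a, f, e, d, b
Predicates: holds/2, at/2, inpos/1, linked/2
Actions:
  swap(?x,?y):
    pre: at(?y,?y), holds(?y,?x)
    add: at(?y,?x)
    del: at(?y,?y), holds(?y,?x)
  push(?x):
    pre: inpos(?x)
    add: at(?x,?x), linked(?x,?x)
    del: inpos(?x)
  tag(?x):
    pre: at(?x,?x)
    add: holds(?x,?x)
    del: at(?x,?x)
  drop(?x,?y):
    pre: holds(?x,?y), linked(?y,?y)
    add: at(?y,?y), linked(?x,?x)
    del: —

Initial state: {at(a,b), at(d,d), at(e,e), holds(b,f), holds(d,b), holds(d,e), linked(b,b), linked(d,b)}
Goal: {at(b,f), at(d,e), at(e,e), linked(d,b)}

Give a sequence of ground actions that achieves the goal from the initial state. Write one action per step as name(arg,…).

1. swap(e,d)  →  {at(a,b), at(d,e), at(e,e), holds(b,f), holds(d,b), linked(b,b), linked(d,b)}
2. drop(d,b)  →  {at(a,b), at(b,b), at(d,e), at(e,e), holds(b,f), holds(d,b), linked(b,b), linked(d,b), linked(d,d)}
3. swap(f,b)  →  {at(a,b), at(b,f), at(d,e), at(e,e), holds(d,b), linked(b,b), linked(d,b), linked(d,d)}

swap(e,d); drop(d,b); swap(f,b)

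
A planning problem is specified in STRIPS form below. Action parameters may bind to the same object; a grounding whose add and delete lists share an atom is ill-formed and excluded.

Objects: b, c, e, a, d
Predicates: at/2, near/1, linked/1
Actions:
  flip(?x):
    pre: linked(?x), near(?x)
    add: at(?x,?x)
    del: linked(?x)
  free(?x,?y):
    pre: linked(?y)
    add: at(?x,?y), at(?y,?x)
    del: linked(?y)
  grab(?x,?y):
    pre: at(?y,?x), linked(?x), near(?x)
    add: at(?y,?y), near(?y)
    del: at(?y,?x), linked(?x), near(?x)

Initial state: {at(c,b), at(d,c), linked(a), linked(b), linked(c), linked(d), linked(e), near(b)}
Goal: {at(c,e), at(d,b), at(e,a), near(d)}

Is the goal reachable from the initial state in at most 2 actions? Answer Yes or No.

1. free(b,d)  →  {at(b,d), at(c,b), at(d,b), at(d,c), linked(a), linked(b), linked(c), linked(e), near(b)}
2. free(c,e)  →  {at(b,d), at(c,b), at(c,e), at(d,b), at(d,c), at(e,c), linked(a), linked(b), linked(c), near(b)}
3. free(e,a)  →  {at(a,e), at(b,d), at(c,b), at(c,e), at(d,b), at(d,c), at(e,a), at(e,c), linked(b), linked(c), near(b)}
4. grab(b,c)  →  {at(a,e), at(b,d), at(c,c), at(c,e), at(d,b), at(d,c), at(e,a), at(e,c), linked(c), near(c)}
5. grab(c,d)  →  {at(a,e), at(b,d), at(c,c), at(c,e), at(d,b), at(d,d), at(e,a), at(e,c), near(d)}
optimal plan length = 5; 5 > 2

No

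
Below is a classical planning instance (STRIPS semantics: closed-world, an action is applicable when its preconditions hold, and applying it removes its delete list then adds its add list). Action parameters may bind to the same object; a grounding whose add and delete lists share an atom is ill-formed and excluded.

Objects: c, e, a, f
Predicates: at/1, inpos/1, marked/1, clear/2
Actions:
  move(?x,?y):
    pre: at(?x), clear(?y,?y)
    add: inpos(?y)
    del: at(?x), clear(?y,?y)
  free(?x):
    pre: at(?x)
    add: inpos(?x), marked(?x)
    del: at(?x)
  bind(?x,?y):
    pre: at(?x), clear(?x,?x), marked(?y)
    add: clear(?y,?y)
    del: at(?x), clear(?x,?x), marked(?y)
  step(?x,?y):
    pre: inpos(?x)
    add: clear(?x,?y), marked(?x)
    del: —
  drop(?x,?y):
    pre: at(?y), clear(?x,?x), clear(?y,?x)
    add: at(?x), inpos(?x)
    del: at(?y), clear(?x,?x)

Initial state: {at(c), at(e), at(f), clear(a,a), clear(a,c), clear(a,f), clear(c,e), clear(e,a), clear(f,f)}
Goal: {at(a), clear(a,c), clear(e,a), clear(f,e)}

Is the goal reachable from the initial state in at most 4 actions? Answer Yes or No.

Yes

1. move(c,f)  →  {at(e), at(f), clear(a,a), clear(a,c), clear(a,f), clear(c,e), clear(e,a), inpos(f)}
2. step(f,e)  →  {at(e), at(f), clear(a,a), clear(a,c), clear(a,f), clear(c,e), clear(e,a), clear(f,e), inpos(f), marked(f)}
3. drop(a,e)  →  {at(a), at(f), clear(a,c), clear(a,f), clear(c,e), clear(e,a), clear(f,e), inpos(a), inpos(f), marked(f)}
optimal plan length = 3; 3 ≤ 4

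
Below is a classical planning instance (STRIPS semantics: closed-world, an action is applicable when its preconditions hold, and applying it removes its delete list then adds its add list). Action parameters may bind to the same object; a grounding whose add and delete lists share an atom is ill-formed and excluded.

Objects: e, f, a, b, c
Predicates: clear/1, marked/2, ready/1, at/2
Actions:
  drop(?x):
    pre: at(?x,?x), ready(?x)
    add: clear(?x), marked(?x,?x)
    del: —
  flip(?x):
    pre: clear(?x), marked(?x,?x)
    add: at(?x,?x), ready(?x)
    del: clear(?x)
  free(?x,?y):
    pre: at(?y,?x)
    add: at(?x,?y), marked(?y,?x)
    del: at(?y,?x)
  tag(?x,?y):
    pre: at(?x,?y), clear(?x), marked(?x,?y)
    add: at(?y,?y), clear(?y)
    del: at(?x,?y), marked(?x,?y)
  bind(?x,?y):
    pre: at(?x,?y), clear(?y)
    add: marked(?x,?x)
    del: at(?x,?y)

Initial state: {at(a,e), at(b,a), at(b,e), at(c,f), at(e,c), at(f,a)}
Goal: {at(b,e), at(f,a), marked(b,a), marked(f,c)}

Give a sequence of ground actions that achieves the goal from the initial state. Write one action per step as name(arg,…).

free(f,c); free(a,b); free(c,f)

1. free(f,c)  →  {at(a,e), at(b,a), at(b,e), at(e,c), at(f,a), at(f,c), marked(c,f)}
2. free(a,b)  →  {at(a,b), at(a,e), at(b,e), at(e,c), at(f,a), at(f,c), marked(b,a), marked(c,f)}
3. free(c,f)  →  {at(a,b), at(a,e), at(b,e), at(c,f), at(e,c), at(f,a), marked(b,a), marked(c,f), marked(f,c)}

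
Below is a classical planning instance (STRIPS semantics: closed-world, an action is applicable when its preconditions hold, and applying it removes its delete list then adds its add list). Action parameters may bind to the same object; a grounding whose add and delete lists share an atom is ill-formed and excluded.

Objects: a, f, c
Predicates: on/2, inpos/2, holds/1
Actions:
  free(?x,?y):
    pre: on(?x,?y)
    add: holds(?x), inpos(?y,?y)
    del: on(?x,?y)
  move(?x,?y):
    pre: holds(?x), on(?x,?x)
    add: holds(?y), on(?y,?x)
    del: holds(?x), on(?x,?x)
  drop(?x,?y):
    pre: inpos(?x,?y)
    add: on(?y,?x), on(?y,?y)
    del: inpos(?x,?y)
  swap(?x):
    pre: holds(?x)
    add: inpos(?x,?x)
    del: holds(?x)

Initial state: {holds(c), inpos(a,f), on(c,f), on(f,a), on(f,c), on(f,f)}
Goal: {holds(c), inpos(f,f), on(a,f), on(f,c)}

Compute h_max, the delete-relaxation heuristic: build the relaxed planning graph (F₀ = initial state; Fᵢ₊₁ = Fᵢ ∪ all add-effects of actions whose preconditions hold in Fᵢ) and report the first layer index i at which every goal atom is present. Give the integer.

2

F0 = init (6 atoms)
F1 = F0 ∪ {holds(f), inpos(a,a), inpos(c,c), inpos(f,f)}  (10 atoms)
F2 = F1 ∪ {holds(a), on(a,a), on(a,f), on(c,c)}  (14 atoms)
goal ⊆ F2  ⇒  h_max = 2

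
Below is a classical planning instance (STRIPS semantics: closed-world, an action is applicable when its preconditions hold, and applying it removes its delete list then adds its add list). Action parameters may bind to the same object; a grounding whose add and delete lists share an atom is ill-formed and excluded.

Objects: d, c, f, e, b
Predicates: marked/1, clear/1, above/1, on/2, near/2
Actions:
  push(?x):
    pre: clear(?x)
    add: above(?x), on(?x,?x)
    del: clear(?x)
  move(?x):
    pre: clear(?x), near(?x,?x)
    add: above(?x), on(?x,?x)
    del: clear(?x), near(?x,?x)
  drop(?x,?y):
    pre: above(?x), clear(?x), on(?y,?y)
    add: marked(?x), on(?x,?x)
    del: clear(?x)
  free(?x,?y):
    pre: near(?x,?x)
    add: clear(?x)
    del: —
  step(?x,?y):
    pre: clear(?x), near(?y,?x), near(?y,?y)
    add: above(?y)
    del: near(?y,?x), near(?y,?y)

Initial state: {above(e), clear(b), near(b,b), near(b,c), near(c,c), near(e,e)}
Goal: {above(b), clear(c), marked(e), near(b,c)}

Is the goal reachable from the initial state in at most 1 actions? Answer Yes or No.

1. push(b)  →  {above(b), above(e), near(b,b), near(b,c), near(c,c), near(e,e), on(b,b)}
2. free(c,d)  →  {above(b), above(e), clear(c), near(b,b), near(b,c), near(c,c), near(e,e), on(b,b)}
3. free(e,d)  →  {above(b), above(e), clear(c), clear(e), near(b,b), near(b,c), near(c,c), near(e,e), on(b,b)}
4. drop(e,b)  →  {above(b), above(e), clear(c), marked(e), near(b,b), near(b,c), near(c,c), near(e,e), on(b,b), on(e,e)}
optimal plan length = 4; 4 > 1

No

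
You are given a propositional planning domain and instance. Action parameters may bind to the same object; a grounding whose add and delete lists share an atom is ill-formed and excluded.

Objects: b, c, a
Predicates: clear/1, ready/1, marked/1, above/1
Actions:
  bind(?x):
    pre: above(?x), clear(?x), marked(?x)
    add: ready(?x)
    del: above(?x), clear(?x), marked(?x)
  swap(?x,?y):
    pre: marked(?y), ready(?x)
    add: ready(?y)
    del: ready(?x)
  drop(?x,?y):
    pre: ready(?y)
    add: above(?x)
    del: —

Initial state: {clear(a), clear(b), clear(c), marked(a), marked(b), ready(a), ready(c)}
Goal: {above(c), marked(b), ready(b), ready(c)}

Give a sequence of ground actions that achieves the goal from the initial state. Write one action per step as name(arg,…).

swap(a,b); drop(c,b)

1. swap(a,b)  →  {clear(a), clear(b), clear(c), marked(a), marked(b), ready(b), ready(c)}
2. drop(c,b)  →  {above(c), clear(a), clear(b), clear(c), marked(a), marked(b), ready(b), ready(c)}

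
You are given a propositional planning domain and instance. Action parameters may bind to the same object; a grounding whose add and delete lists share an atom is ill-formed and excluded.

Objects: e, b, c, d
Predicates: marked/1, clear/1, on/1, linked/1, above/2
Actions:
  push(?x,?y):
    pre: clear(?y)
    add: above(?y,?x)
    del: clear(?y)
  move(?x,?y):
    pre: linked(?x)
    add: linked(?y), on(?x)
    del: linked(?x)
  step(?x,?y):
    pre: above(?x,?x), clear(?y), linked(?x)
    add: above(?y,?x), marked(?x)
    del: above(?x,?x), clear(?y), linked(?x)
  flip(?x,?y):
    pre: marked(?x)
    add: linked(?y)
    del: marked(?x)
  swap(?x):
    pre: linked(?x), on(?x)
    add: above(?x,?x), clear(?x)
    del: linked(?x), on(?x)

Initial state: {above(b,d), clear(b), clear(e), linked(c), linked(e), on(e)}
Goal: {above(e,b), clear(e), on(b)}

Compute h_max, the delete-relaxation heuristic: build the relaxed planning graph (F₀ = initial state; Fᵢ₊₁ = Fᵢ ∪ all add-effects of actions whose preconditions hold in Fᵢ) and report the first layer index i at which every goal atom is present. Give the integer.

F0 = init (6 atoms)
F1 = F0 ∪ {above(b,b), above(b,c), above(b,e), above(e,b), above(e,c), above(e,d), above(e,e), linked(b), linked(d), on(c)}  (16 atoms)
F2 = F1 ∪ {above(c,c), clear(c), marked(b), marked(e), on(b), on(d)}  (22 atoms)
goal ⊆ F2  ⇒  h_max = 2

2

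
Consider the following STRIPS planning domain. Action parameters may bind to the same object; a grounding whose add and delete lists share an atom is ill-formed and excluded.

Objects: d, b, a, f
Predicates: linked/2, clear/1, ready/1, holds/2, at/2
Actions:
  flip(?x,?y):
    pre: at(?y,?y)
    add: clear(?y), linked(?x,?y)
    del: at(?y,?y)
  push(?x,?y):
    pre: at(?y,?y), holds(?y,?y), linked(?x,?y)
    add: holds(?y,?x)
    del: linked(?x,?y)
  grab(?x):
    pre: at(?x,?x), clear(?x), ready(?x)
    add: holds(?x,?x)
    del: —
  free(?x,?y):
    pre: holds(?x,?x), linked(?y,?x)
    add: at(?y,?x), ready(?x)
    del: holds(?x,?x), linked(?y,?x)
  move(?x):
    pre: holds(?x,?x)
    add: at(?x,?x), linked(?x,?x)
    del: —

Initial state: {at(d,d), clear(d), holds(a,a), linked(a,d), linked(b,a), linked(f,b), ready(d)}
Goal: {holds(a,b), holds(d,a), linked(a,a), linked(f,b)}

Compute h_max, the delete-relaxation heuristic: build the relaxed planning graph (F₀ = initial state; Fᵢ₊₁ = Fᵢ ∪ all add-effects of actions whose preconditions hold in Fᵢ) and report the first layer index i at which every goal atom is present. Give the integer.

F0 = init (7 atoms)
F1 = F0 ∪ {at(a,a), at(b,a), holds(d,d), linked(a,a), linked(b,d), linked(d,d), linked(f,d), ready(a)}  (15 atoms)
F2 = F1 ∪ {at(a,d), at(b,d), at(f,d), clear(a), holds(a,b), holds(d,a), holds(d,b), holds(d,f), linked(d,a), linked(f,a)}  (25 atoms)
goal ⊆ F2  ⇒  h_max = 2

2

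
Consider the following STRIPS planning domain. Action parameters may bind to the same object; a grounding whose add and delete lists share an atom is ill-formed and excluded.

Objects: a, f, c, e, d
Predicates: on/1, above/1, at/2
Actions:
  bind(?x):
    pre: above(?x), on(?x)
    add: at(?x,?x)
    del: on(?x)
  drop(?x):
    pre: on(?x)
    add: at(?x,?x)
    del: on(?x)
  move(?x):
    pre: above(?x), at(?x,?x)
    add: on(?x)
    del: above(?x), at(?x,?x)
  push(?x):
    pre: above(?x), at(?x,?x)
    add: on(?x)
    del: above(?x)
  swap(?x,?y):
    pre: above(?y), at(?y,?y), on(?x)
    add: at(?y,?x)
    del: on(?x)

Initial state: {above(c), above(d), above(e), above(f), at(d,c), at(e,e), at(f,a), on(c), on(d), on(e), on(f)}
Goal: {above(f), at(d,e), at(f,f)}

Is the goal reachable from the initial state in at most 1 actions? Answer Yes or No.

No

1. bind(f)  →  {above(c), above(d), above(e), above(f), at(d,c), at(e,e), at(f,a), at(f,f), on(c), on(d), on(e)}
2. bind(d)  →  {above(c), above(d), above(e), above(f), at(d,c), at(d,d), at(e,e), at(f,a), at(f,f), on(c), on(e)}
3. swap(e,d)  →  {above(c), above(d), above(e), above(f), at(d,c), at(d,d), at(d,e), at(e,e), at(f,a), at(f,f), on(c)}
optimal plan length = 3; 3 > 1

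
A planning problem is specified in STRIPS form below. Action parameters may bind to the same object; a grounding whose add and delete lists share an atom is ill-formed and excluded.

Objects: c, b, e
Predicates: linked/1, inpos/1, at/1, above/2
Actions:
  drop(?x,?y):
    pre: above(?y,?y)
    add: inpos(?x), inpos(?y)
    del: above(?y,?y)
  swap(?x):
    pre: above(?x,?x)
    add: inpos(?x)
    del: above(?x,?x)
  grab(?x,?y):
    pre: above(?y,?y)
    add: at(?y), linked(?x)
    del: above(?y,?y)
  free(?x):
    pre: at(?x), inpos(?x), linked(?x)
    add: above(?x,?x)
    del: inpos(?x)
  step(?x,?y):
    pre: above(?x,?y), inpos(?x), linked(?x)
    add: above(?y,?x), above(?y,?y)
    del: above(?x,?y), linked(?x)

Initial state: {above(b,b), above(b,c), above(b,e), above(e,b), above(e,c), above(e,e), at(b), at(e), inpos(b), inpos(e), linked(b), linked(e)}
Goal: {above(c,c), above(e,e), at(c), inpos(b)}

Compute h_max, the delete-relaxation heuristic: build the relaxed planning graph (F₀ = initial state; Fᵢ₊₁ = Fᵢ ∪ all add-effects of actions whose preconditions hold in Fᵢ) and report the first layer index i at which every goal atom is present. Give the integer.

2

F0 = init (12 atoms)
F1 = F0 ∪ {above(c,b), above(c,c), above(c,e), inpos(c), linked(c)}  (17 atoms)
F2 = F1 ∪ {at(c)}  (18 atoms)
goal ⊆ F2  ⇒  h_max = 2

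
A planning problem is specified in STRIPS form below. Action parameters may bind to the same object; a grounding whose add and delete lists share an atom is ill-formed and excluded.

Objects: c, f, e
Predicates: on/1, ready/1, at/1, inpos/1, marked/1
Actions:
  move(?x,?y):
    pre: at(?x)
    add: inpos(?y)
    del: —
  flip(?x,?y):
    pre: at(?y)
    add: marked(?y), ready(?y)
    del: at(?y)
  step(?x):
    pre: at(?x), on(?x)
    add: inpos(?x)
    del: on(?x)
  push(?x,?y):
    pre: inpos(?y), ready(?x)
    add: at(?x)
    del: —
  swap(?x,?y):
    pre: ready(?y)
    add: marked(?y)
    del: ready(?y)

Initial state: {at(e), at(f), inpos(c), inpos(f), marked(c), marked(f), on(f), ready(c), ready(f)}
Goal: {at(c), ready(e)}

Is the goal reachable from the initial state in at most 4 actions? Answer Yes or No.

Yes

1. flip(c,e)  →  {at(f), inpos(c), inpos(f), marked(c), marked(e), marked(f), on(f), ready(c), ready(e), ready(f)}
2. push(c,c)  →  {at(c), at(f), inpos(c), inpos(f), marked(c), marked(e), marked(f), on(f), ready(c), ready(e), ready(f)}
optimal plan length = 2; 2 ≤ 4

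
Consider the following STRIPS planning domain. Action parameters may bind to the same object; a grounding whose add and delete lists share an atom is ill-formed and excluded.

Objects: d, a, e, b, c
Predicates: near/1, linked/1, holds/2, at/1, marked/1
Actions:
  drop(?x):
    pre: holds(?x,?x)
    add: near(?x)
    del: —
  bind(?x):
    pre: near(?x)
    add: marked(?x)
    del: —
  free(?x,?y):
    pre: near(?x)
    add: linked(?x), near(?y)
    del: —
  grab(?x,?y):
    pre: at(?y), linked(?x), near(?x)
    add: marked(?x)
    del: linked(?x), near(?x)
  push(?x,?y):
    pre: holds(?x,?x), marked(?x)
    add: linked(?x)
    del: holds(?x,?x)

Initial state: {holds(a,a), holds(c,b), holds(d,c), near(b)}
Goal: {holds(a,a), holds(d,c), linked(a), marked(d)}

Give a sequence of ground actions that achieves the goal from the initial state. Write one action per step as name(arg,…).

drop(a); free(a,d); bind(d)

1. drop(a)  →  {holds(a,a), holds(c,b), holds(d,c), near(a), near(b)}
2. free(a,d)  →  {holds(a,a), holds(c,b), holds(d,c), linked(a), near(a), near(b), near(d)}
3. bind(d)  →  {holds(a,a), holds(c,b), holds(d,c), linked(a), marked(d), near(a), near(b), near(d)}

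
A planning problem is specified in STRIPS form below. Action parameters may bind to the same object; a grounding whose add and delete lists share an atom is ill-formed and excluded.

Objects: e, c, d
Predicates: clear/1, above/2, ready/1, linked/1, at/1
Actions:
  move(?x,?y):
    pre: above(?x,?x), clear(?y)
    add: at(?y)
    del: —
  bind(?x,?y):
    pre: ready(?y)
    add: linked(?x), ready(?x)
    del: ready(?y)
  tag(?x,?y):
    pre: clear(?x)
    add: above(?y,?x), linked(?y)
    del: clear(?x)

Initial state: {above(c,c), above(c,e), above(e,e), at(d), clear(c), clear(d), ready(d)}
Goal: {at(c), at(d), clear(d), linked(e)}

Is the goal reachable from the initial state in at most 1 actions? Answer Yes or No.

No

1. move(e,c)  →  {above(c,c), above(c,e), above(e,e), at(c), at(d), clear(c), clear(d), ready(d)}
2. bind(e,d)  →  {above(c,c), above(c,e), above(e,e), at(c), at(d), clear(c), clear(d), linked(e), ready(e)}
optimal plan length = 2; 2 > 1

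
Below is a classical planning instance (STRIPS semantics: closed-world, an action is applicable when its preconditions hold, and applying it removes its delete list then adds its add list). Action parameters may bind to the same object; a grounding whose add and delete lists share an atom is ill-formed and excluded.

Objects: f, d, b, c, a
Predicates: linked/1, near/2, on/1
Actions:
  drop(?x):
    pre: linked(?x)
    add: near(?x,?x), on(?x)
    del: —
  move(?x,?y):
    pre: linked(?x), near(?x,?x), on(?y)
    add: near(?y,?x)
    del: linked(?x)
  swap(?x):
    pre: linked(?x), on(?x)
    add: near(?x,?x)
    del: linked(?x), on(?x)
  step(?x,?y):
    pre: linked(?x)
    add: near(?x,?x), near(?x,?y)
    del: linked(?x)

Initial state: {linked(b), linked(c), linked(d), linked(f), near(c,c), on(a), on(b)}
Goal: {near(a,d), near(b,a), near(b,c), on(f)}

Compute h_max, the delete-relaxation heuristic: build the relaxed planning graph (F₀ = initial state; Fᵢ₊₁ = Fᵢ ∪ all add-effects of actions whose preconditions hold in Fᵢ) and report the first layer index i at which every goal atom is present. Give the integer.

F0 = init (7 atoms)
F1 = F0 ∪ {near(a,c), near(b,a), near(b,b), near(b,c), near(b,d), near(b,f), near(c,a), near(c,b), near(c,d), near(c,f), near(d,a), near(d,b), near(d,c), near(d,d), near(d,f), near(f,a), near(f,b), near(f,c), near(f,d), near(f,f), on(c), on(d), on(f)}  (30 atoms)
F2 = F1 ∪ {near(a,b), near(a,d), near(a,f)}  (33 atoms)
goal ⊆ F2  ⇒  h_max = 2

2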